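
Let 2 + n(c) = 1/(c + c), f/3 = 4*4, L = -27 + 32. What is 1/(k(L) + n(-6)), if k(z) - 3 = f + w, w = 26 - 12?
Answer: 12/755 ≈ 0.015894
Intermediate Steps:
L = 5
f = 48 (f = 3*(4*4) = 3*16 = 48)
n(c) = -2 + 1/(2*c) (n(c) = -2 + 1/(c + c) = -2 + 1/(2*c))
w = 14
k(z) = 65 (k(z) = 3 + (48 + 14) = 3 + 62 = 65)
1/(k(L) + n(-6)) = 1/(65 + (-2 + (½)/(-6))) = 1/(65 + (-2 + (½)*(-⅙))) = 1/(65 + (-2 - 1/12)) = 1/(65 - 25/12) = 1/(755/12) = 12/755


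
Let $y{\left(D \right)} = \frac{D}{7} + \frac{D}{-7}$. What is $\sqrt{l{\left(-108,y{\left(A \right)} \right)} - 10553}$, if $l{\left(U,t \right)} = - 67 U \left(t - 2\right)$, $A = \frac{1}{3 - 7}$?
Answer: $5 i \sqrt{1001} \approx 158.19 i$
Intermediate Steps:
$A = - \frac{1}{4}$ ($A = \frac{1}{-4} = - \frac{1}{4} \approx -0.25$)
$y{\left(D \right)} = 0$ ($y{\left(D \right)} = D \frac{1}{7} + D \left(- \frac{1}{7}\right) = \frac{D}{7} - \frac{D}{7} = 0$)
$l{\left(U,t \right)} = - 67 U \left(-2 + t\right)$
$\sqrt{l{\left(-108,y{\left(A \right)} \right)} - 10553} = \sqrt{67 \left(-108\right) \left(2 - 0\right) - 10553} = \sqrt{67 \left(-108\right) \left(2 + 0\right) - 10553} = \sqrt{67 \left(-108\right) 2 - 10553} = \sqrt{-14472 - 10553} = \sqrt{-25025} = 5 i \sqrt{1001}$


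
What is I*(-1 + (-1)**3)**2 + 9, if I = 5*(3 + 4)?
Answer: 149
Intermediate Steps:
I = 35 (I = 5*7 = 35)
I*(-1 + (-1)**3)**2 + 9 = 35*(-1 + (-1)**3)**2 + 9 = 35*(-1 - 1)**2 + 9 = 35*(-2)**2 + 9 = 35*4 + 9 = 140 + 9 = 149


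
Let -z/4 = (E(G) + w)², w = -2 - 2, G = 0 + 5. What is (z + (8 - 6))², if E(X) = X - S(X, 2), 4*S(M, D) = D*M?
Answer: 49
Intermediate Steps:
S(M, D) = D*M/4 (S(M, D) = (D*M)/4 = D*M/4)
G = 5
w = -4
E(X) = X/2 (E(X) = X - 2*X/4 = X - X/2 = X/2)
z = -9 (z = -4*((½)*5 - 4)² = -4*(5/2 - 4)² = -4*(-3/2)² = -4*9/4 = -9)
(z + (8 - 6))² = (-9 + (8 - 6))² = (-9 + 2)² = (-7)² = 49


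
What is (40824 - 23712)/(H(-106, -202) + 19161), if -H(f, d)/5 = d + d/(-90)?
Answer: 77004/90719 ≈ 0.84882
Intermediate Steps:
H(f, d) = -89*d/18 (H(f, d) = -5*(d + d/(-90)) = -5*(d + d*(-1/90)) = -5*(d - d/90) = -89*d/18)
(40824 - 23712)/(H(-106, -202) + 19161) = (40824 - 23712)/(-89/18*(-202) + 19161) = 17112/(8989/9 + 19161) = 17112/(181438/9) = 17112*(9/181438) = 77004/90719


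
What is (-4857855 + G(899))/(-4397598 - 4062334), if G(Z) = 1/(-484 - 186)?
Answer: 3254762851/5668154440 ≈ 0.57422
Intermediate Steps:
G(Z) = -1/670 (G(Z) = 1/(-670) = -1/670)
(-4857855 + G(899))/(-4397598 - 4062334) = (-4857855 - 1/670)/(-4397598 - 4062334) = -3254762851/670/(-8459932) = -3254762851/670*(-1/8459932) = 3254762851/5668154440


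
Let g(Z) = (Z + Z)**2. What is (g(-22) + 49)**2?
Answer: 3940225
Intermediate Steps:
g(Z) = 4*Z**2 (g(Z) = (2*Z)**2 = 4*Z**2)
(g(-22) + 49)**2 = (4*(-22)**2 + 49)**2 = (4*484 + 49)**2 = (1936 + 49)**2 = 1985**2 = 3940225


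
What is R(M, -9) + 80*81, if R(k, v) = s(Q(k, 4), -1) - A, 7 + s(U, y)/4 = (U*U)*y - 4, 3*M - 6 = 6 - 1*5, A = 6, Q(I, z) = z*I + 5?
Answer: 50474/9 ≈ 5608.2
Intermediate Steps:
Q(I, z) = 5 + I*z (Q(I, z) = I*z + 5 = 5 + I*z)
M = 7/3 (M = 2 + (6 - 1*5)/3 = 2 + (6 - 5)/3 = 2 + (⅓)*1 = 2 + ⅓ = 7/3 ≈ 2.3333)
s(U, y) = -44 + 4*y*U² (s(U, y) = -28 + 4*((U*U)*y - 4) = -28 + 4*(U²*y - 4) = -28 + 4*(y*U² - 4) = -28 + 4*(-4 + y*U²) = -28 + (-16 + 4*y*U²) = -44 + 4*y*U²)
R(k, v) = -50 - 4*(5 + 4*k)² (R(k, v) = (-44 + 4*(-1)*(5 + k*4)²) - 1*6 = (-44 + 4*(-1)*(5 + 4*k)²) - 6 = (-44 - 4*(5 + 4*k)²) - 6 = -50 - 4*(5 + 4*k)²)
R(M, -9) + 80*81 = (-150 - 160*7/3 - 64*(7/3)²) + 80*81 = (-150 - 1120/3 - 64*49/9) + 6480 = (-150 - 1120/3 - 3136/9) + 6480 = -7846/9 + 6480 = 50474/9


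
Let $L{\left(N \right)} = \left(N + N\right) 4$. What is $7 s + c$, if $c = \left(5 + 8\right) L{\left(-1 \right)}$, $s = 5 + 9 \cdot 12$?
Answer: $687$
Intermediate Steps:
$L{\left(N \right)} = 8 N$ ($L{\left(N \right)} = 2 N 4 = 8 N$)
$s = 113$ ($s = 5 + 108 = 113$)
$c = -104$ ($c = \left(5 + 8\right) 8 \left(-1\right) = 13 \left(-8\right) = -104$)
$7 s + c = 7 \cdot 113 - 104 = 791 - 104 = 687$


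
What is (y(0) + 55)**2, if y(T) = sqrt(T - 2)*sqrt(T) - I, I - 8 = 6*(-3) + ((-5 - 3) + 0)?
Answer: 5329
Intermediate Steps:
I = -18 (I = 8 + (6*(-3) + ((-5 - 3) + 0)) = 8 + (-18 + (-8 + 0)) = 8 + (-18 - 8) = 8 - 26 = -18)
y(T) = 18 + sqrt(T)*sqrt(-2 + T) (y(T) = sqrt(T - 2)*sqrt(T) - 1*(-18) = sqrt(-2 + T)*sqrt(T) + 18 = sqrt(T)*sqrt(-2 + T) + 18 = 18 + sqrt(T)*sqrt(-2 + T))
(y(0) + 55)**2 = ((18 + sqrt(0)*sqrt(-2 + 0)) + 55)**2 = ((18 + 0*sqrt(-2)) + 55)**2 = ((18 + 0*(I*sqrt(2))) + 55)**2 = ((18 + 0) + 55)**2 = (18 + 55)**2 = 73**2 = 5329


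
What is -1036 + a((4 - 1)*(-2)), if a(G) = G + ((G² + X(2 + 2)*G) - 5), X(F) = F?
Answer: -1035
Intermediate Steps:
a(G) = -5 + G² + 5*G (a(G) = G + ((G² + (2 + 2)*G) - 5) = G + ((G² + 4*G) - 5) = G + (-5 + G² + 4*G) = -5 + G² + 5*G)
-1036 + a((4 - 1)*(-2)) = -1036 + (-5 + ((4 - 1)*(-2))² + 5*((4 - 1)*(-2))) = -1036 + (-5 + (3*(-2))² + 5*(3*(-2))) = -1036 + (-5 + (-6)² + 5*(-6)) = -1036 + (-5 + 36 - 30) = -1036 + 1 = -1035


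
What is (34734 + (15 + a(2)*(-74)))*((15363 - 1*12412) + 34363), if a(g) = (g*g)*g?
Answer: 1274534298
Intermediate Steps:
a(g) = g**3 (a(g) = g**2*g = g**3)
(34734 + (15 + a(2)*(-74)))*((15363 - 1*12412) + 34363) = (34734 + (15 + 2**3*(-74)))*((15363 - 1*12412) + 34363) = (34734 + (15 + 8*(-74)))*((15363 - 12412) + 34363) = (34734 + (15 - 592))*(2951 + 34363) = (34734 - 577)*37314 = 34157*37314 = 1274534298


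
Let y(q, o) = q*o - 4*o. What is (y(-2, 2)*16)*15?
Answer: -2880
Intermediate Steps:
y(q, o) = -4*o + o*q (y(q, o) = o*q - 4*o = -4*o + o*q)
(y(-2, 2)*16)*15 = ((2*(-4 - 2))*16)*15 = ((2*(-6))*16)*15 = -12*16*15 = -192*15 = -2880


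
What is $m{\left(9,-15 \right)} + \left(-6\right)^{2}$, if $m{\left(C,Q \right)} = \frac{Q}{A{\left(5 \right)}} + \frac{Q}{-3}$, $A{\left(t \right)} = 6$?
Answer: $\frac{77}{2} \approx 38.5$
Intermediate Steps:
$m{\left(C,Q \right)} = - \frac{Q}{6}$ ($m{\left(C,Q \right)} = \frac{Q}{6} + \frac{Q}{-3} = Q \frac{1}{6} + Q \left(- \frac{1}{3}\right) = \frac{Q}{6} - \frac{Q}{3} = - \frac{Q}{6}$)
$m{\left(9,-15 \right)} + \left(-6\right)^{2} = \left(- \frac{1}{6}\right) \left(-15\right) + \left(-6\right)^{2} = \frac{5}{2} + 36 = \frac{77}{2}$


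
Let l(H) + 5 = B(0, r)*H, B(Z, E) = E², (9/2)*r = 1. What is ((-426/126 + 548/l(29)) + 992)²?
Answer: 25682404263961/36832761 ≈ 6.9727e+5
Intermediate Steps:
r = 2/9 (r = (2/9)*1 = 2/9 ≈ 0.22222)
l(H) = -5 + 4*H/81 (l(H) = -5 + (2/9)²*H = -5 + 4*H/81)
((-426/126 + 548/l(29)) + 992)² = ((-426/126 + 548/(-5 + (4/81)*29)) + 992)² = ((-426*1/126 + 548/(-5 + 116/81)) + 992)² = ((-71/21 + 548/(-289/81)) + 992)² = ((-71/21 + 548*(-81/289)) + 992)² = ((-71/21 - 44388/289) + 992)² = (-952667/6069 + 992)² = (5067781/6069)² = 25682404263961/36832761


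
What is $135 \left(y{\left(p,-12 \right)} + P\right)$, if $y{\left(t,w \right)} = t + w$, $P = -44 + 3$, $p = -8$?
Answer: $-8235$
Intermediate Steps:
$P = -41$
$135 \left(y{\left(p,-12 \right)} + P\right) = 135 \left(\left(-8 - 12\right) - 41\right) = 135 \left(-20 - 41\right) = 135 \left(-61\right) = -8235$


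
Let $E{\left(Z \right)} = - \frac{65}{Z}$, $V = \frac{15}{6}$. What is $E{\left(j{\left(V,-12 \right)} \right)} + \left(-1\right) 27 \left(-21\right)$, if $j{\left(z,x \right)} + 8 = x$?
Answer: $\frac{2281}{4} \approx 570.25$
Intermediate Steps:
$V = \frac{5}{2}$ ($V = 15 \cdot \frac{1}{6} = \frac{5}{2} \approx 2.5$)
$j{\left(z,x \right)} = -8 + x$
$E{\left(j{\left(V,-12 \right)} \right)} + \left(-1\right) 27 \left(-21\right) = - \frac{65}{-8 - 12} + \left(-1\right) 27 \left(-21\right) = - \frac{65}{-20} - -567 = \left(-65\right) \left(- \frac{1}{20}\right) + 567 = \frac{13}{4} + 567 = \frac{2281}{4}$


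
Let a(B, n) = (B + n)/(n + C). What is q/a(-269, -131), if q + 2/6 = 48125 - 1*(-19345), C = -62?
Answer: 39064937/1200 ≈ 32554.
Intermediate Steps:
q = 202409/3 (q = -1/3 + (48125 - 1*(-19345)) = -1/3 + (48125 + 19345) = -1/3 + 67470 = 202409/3 ≈ 67470.)
a(B, n) = (B + n)/(-62 + n) (a(B, n) = (B + n)/(n - 62) = (B + n)/(-62 + n))
q/a(-269, -131) = 202409/(3*(((-269 - 131)/(-62 - 131)))) = 202409/(3*((-400/(-193)))) = 202409/(3*((-1/193*(-400)))) = 202409/(3*(400/193)) = (202409/3)*(193/400) = 39064937/1200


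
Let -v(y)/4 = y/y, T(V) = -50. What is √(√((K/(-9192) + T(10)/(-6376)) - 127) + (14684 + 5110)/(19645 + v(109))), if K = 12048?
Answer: √(16100109664042140424 + 26168074820918*I*√47820105480559)/3996956594 ≈ 2.4879 + 2.2764*I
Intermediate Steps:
v(y) = -4 (v(y) = -4*y/y = -4*1 = -4)
√(√((K/(-9192) + T(10)/(-6376)) - 127) + (14684 + 5110)/(19645 + v(109))) = √(√((12048/(-9192) - 50/(-6376)) - 127) + (14684 + 5110)/(19645 - 4)) = √(√((12048*(-1/9192) - 50*(-1/6376)) - 127) + 19794/19641) = √(√((-502/383 + 25/3188) - 127) + 19794*(1/19641)) = √(√(-1590801/1221004 - 127) + 6598/6547) = √(√(-156658309/1221004) + 6598/6547) = √(I*√47820105480559/610502 + 6598/6547) = √(6598/6547 + I*√47820105480559/610502)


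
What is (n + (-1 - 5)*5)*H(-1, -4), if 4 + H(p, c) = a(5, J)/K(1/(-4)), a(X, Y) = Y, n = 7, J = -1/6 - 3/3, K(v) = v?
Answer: -46/3 ≈ -15.333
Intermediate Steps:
J = -7/6 (J = -1*1/6 - 3*1/3 = -1/6 - 1 = -7/6 ≈ -1.1667)
H(p, c) = 2/3 (H(p, c) = -4 - 7/(6*(1/(-4))) = -4 - 7/(6*(-1/4)) = -4 - 7/6*(-4) = -4 + 14/3 = 2/3)
(n + (-1 - 5)*5)*H(-1, -4) = (7 + (-1 - 5)*5)*(2/3) = (7 - 6*5)*(2/3) = (7 - 30)*(2/3) = -23*2/3 = -46/3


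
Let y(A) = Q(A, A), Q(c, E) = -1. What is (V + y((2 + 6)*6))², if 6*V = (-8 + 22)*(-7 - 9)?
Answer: 13225/9 ≈ 1469.4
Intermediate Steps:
V = -112/3 (V = ((-8 + 22)*(-7 - 9))/6 = (14*(-16))/6 = (⅙)*(-224) = -112/3 ≈ -37.333)
y(A) = -1
(V + y((2 + 6)*6))² = (-112/3 - 1)² = (-115/3)² = 13225/9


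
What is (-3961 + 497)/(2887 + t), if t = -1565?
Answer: -1732/661 ≈ -2.6203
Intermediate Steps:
(-3961 + 497)/(2887 + t) = (-3961 + 497)/(2887 - 1565) = -3464/1322 = -3464*1/1322 = -1732/661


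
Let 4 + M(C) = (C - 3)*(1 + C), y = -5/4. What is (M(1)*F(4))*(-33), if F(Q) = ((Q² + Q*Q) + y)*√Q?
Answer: 16236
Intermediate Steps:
y = -5/4 (y = -5*¼ = -5/4 ≈ -1.2500)
M(C) = -4 + (1 + C)*(-3 + C) (M(C) = -4 + (C - 3)*(1 + C) = -4 + (-3 + C)*(1 + C) = -4 + (1 + C)*(-3 + C))
F(Q) = √Q*(-5/4 + 2*Q²) (F(Q) = ((Q² + Q*Q) - 5/4)*√Q = ((Q² + Q²) - 5/4)*√Q = (2*Q² - 5/4)*√Q = (-5/4 + 2*Q²)*√Q = √Q*(-5/4 + 2*Q²))
(M(1)*F(4))*(-33) = ((-7 + 1² - 2*1)*(√4*(-5 + 8*4²)/4))*(-33) = ((-7 + 1 - 2)*((¼)*2*(-5 + 8*16)))*(-33) = -2*2*(-5 + 128)*(-33) = -2*2*123*(-33) = -8*123/2*(-33) = -492*(-33) = 16236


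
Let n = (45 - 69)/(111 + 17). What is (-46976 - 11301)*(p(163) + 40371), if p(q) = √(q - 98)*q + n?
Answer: -37643037441/16 - 9499151*√65 ≈ -2.4293e+9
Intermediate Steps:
n = -3/16 (n = -24/128 = -24*1/128 = -3/16 ≈ -0.18750)
p(q) = -3/16 + q*√(-98 + q) (p(q) = √(q - 98)*q - 3/16 = √(-98 + q)*q - 3/16 = q*√(-98 + q) - 3/16 = -3/16 + q*√(-98 + q))
(-46976 - 11301)*(p(163) + 40371) = (-46976 - 11301)*((-3/16 + 163*√(-98 + 163)) + 40371) = -58277*((-3/16 + 163*√65) + 40371) = -58277*(645933/16 + 163*√65) = -37643037441/16 - 9499151*√65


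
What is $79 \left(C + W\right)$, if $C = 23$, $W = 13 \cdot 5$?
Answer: $6952$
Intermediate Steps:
$W = 65$
$79 \left(C + W\right) = 79 \left(23 + 65\right) = 79 \cdot 88 = 6952$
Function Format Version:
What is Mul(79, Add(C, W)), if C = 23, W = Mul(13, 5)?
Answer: 6952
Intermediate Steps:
W = 65
Mul(79, Add(C, W)) = Mul(79, Add(23, 65)) = Mul(79, 88) = 6952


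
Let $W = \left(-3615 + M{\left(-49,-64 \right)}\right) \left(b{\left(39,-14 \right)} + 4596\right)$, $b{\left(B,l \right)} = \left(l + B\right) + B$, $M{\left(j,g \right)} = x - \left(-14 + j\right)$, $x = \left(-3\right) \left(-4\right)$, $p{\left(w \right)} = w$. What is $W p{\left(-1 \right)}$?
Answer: $16496400$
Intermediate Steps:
$x = 12$
$M{\left(j,g \right)} = 26 - j$ ($M{\left(j,g \right)} = 12 - \left(-14 + j\right) = 26 - j$)
$b{\left(B,l \right)} = l + 2 B$ ($b{\left(B,l \right)} = \left(B + l\right) + B = l + 2 B$)
$W = -16496400$ ($W = \left(-3615 + \left(26 - -49\right)\right) \left(\left(-14 + 2 \cdot 39\right) + 4596\right) = \left(-3615 + \left(26 + 49\right)\right) \left(\left(-14 + 78\right) + 4596\right) = \left(-3615 + 75\right) \left(64 + 4596\right) = \left(-3540\right) 4660 = -16496400$)
$W p{\left(-1 \right)} = \left(-16496400\right) \left(-1\right) = 16496400$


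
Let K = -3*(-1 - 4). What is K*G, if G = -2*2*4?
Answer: -240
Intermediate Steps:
G = -16 (G = -4*4 = -16)
K = 15 (K = -3*(-5) = 15)
K*G = 15*(-16) = -240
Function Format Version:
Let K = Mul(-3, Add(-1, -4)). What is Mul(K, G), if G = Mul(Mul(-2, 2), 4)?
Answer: -240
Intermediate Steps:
G = -16 (G = Mul(-4, 4) = -16)
K = 15 (K = Mul(-3, -5) = 15)
Mul(K, G) = Mul(15, -16) = -240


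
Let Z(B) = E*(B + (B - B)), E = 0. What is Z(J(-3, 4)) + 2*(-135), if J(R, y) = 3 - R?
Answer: -270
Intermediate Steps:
Z(B) = 0 (Z(B) = 0*(B + (B - B)) = 0*(B + 0) = 0*B = 0)
Z(J(-3, 4)) + 2*(-135) = 0 + 2*(-135) = 0 - 270 = -270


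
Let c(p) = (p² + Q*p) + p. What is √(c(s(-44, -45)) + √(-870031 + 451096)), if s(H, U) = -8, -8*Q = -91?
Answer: √(-35 + I*√418935) ≈ 17.51 + 18.482*I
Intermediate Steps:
Q = 91/8 (Q = -⅛*(-91) = 91/8 ≈ 11.375)
c(p) = p² + 99*p/8 (c(p) = (p² + 91*p/8) + p = p² + 99*p/8)
√(c(s(-44, -45)) + √(-870031 + 451096)) = √((⅛)*(-8)*(99 + 8*(-8)) + √(-870031 + 451096)) = √((⅛)*(-8)*(99 - 64) + √(-418935)) = √((⅛)*(-8)*35 + I*√418935) = √(-35 + I*√418935)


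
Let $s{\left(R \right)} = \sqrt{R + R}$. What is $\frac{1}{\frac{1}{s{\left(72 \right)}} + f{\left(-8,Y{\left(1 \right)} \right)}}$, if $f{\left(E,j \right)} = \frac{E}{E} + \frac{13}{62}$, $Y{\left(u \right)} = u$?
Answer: $\frac{372}{481} \approx 0.77339$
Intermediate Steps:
$s{\left(R \right)} = \sqrt{2} \sqrt{R}$ ($s{\left(R \right)} = \sqrt{2 R} = \sqrt{2} \sqrt{R}$)
$f{\left(E,j \right)} = \frac{75}{62}$ ($f{\left(E,j \right)} = 1 + 13 \cdot \frac{1}{62} = 1 + \frac{13}{62} = \frac{75}{62}$)
$\frac{1}{\frac{1}{s{\left(72 \right)}} + f{\left(-8,Y{\left(1 \right)} \right)}} = \frac{1}{\frac{1}{\sqrt{2} \sqrt{72}} + \frac{75}{62}} = \frac{1}{\frac{1}{\sqrt{2} \cdot 6 \sqrt{2}} + \frac{75}{62}} = \frac{1}{\frac{1}{12} + \frac{75}{62}} = \frac{1}{\frac{481}{372}} = \frac{372}{481}$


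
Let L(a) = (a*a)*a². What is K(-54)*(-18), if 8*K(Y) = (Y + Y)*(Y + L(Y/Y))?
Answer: -12879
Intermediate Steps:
L(a) = a⁴ (L(a) = a²*a² = a⁴)
K(Y) = Y*(1 + Y)/4 (K(Y) = ((Y + Y)*(Y + (Y/Y)⁴))/8 = ((2*Y)*(Y + 1⁴))/8 = ((2*Y)*(Y + 1))/8 = ((2*Y)*(1 + Y))/8 = (2*Y*(1 + Y))/8 = Y*(1 + Y)/4)
K(-54)*(-18) = ((¼)*(-54)*(1 - 54))*(-18) = ((¼)*(-54)*(-53))*(-18) = (1431/2)*(-18) = -12879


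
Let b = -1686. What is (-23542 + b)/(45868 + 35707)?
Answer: -25228/81575 ≈ -0.30926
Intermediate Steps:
(-23542 + b)/(45868 + 35707) = (-23542 - 1686)/(45868 + 35707) = -25228/81575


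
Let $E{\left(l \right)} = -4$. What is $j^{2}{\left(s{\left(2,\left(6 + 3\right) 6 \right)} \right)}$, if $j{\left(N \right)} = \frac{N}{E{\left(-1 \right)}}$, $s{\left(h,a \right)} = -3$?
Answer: $\frac{9}{16} \approx 0.5625$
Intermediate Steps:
$j{\left(N \right)} = - \frac{N}{4}$ ($j{\left(N \right)} = \frac{N}{-4} = N \left(- \frac{1}{4}\right) = - \frac{N}{4}$)
$j^{2}{\left(s{\left(2,\left(6 + 3\right) 6 \right)} \right)} = \left(\left(- \frac{1}{4}\right) \left(-3\right)\right)^{2} = \left(\frac{3}{4}\right)^{2} = \frac{9}{16}$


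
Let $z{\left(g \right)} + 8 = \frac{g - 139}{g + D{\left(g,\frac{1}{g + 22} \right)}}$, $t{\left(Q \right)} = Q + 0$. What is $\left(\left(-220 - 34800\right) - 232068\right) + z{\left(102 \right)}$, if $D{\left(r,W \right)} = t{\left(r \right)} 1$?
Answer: $- \frac{54487621}{204} \approx -2.671 \cdot 10^{5}$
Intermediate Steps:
$t{\left(Q \right)} = Q$
$D{\left(r,W \right)} = r$ ($D{\left(r,W \right)} = r 1 = r$)
$z{\left(g \right)} = -8 + \frac{-139 + g}{2 g}$ ($z{\left(g \right)} = -8 + \frac{g - 139}{g + g} = -8 + \frac{-139 + g}{2 g}$)
$\left(\left(-220 - 34800\right) - 232068\right) + z{\left(102 \right)} = \left(\left(-220 - 34800\right) - 232068\right) + \frac{-139 - 1530}{2 \cdot 102} = \left(\left(-220 - 34800\right) - 232068\right) + \frac{1}{2} \cdot \frac{1}{102} \left(-139 - 1530\right) = \left(-35020 - 232068\right) + \frac{1}{2} \cdot \frac{1}{102} \left(-1669\right) = -267088 - \frac{1669}{204} = - \frac{54487621}{204}$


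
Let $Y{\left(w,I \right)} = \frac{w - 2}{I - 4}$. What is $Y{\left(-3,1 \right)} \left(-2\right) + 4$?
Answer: $\frac{2}{3} \approx 0.66667$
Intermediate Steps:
$Y{\left(w,I \right)} = \frac{-2 + w}{-4 + I}$
$Y{\left(-3,1 \right)} \left(-2\right) + 4 = \frac{-2 - 3}{-4 + 1} \left(-2\right) + 4 = \frac{1}{-3} \left(-5\right) \left(-2\right) + 4 = \left(- \frac{1}{3}\right) \left(-5\right) \left(-2\right) + 4 = \frac{5}{3} \left(-2\right) + 4 = - \frac{10}{3} + 4 = \frac{2}{3}$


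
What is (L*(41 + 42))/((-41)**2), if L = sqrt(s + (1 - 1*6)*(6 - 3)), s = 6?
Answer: 249*I/1681 ≈ 0.14813*I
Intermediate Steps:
L = 3*I (L = sqrt(6 + (1 - 1*6)*(6 - 3)) = sqrt(6 + (1 - 6)*3) = sqrt(6 - 5*3) = sqrt(6 - 15) = sqrt(-9) = 3*I ≈ 3.0*I)
(L*(41 + 42))/((-41)**2) = ((3*I)*(41 + 42))/((-41)**2) = ((3*I)*83)/1681 = (249*I)*(1/1681) = 249*I/1681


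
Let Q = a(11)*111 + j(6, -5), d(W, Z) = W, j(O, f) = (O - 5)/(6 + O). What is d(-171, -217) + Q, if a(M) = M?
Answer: 12601/12 ≈ 1050.1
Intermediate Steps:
j(O, f) = (-5 + O)/(6 + O)
Q = 14653/12 (Q = 11*111 + (-5 + 6)/(6 + 6) = 1221 + 1/12 = 14653/12 ≈ 1221.1)
d(-171, -217) + Q = -171 + 14653/12 = 12601/12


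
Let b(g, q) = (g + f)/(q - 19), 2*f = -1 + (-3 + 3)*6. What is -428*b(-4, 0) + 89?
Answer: -235/19 ≈ -12.368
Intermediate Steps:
f = -½ (f = (-1 + (-3 + 3)*6)/2 = (-1 + 0*6)/2 = (-1 + 0)/2 = (½)*(-1) = -½ ≈ -0.50000)
b(g, q) = (-½ + g)/(-19 + q) (b(g, q) = (g - ½)/(q - 19) = (-½ + g)/(-19 + q))
-428*b(-4, 0) + 89 = -428*(-½ - 4)/(-19 + 0) + 89 = -428*(-9)/((-19)*2) + 89 = -(-428)*(-9)/(19*2) + 89 = -428*9/38 + 89 = -1926/19 + 89 = -235/19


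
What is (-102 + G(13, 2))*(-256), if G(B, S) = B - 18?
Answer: 27392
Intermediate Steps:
G(B, S) = -18 + B
(-102 + G(13, 2))*(-256) = (-102 + (-18 + 13))*(-256) = (-102 - 5)*(-256) = -107*(-256) = 27392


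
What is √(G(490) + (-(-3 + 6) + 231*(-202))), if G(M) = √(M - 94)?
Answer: √(-46665 + 6*√11) ≈ 215.97*I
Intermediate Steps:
G(M) = √(-94 + M)
√(G(490) + (-(-3 + 6) + 231*(-202))) = √(√(-94 + 490) + (-(-3 + 6) + 231*(-202))) = √(√396 + (-1*3 - 46662)) = √(6*√11 + (-3 - 46662)) = √(6*√11 - 46665) = √(-46665 + 6*√11)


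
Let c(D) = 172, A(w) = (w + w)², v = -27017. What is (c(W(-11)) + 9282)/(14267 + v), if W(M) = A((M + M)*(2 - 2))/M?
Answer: -4727/6375 ≈ -0.74149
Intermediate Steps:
A(w) = 4*w² (A(w) = (2*w)² = 4*w²)
W(M) = 0 (W(M) = (4*((M + M)*(2 - 2))²)/M = (4*((2*M)*0)²)/M = (4*0²)/M = (4*0)/M = 0/M = 0)
(c(W(-11)) + 9282)/(14267 + v) = (172 + 9282)/(14267 - 27017) = 9454/(-12750) = 9454*(-1/12750) = -4727/6375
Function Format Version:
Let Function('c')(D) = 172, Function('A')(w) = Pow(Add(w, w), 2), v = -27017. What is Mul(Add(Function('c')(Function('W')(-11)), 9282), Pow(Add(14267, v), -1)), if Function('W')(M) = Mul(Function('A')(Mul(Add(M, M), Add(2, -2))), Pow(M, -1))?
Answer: Rational(-4727, 6375) ≈ -0.74149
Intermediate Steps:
Function('A')(w) = Mul(4, Pow(w, 2)) (Function('A')(w) = Pow(Mul(2, w), 2) = Mul(4, Pow(w, 2)))
Function('W')(M) = 0 (Function('W')(M) = Mul(Mul(4, Pow(Mul(Add(M, M), Add(2, -2)), 2)), Pow(M, -1)) = Mul(Mul(4, Pow(Mul(Mul(2, M), 0), 2)), Pow(M, -1)) = Mul(Mul(4, Pow(0, 2)), Pow(M, -1)) = Mul(Mul(4, 0), Pow(M, -1)) = Mul(0, Pow(M, -1)) = 0)
Mul(Add(Function('c')(Function('W')(-11)), 9282), Pow(Add(14267, v), -1)) = Mul(Add(172, 9282), Pow(Add(14267, -27017), -1)) = Mul(9454, Pow(-12750, -1)) = Mul(9454, Rational(-1, 12750)) = Rational(-4727, 6375)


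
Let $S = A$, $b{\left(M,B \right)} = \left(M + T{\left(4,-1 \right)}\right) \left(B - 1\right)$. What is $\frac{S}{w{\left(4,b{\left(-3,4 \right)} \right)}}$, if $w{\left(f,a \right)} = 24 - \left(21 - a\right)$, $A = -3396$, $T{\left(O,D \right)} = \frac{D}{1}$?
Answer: $\frac{1132}{3} \approx 377.33$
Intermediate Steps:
$T{\left(O,D \right)} = D$ ($T{\left(O,D \right)} = D 1 = D$)
$b{\left(M,B \right)} = \left(-1 + B\right) \left(-1 + M\right)$ ($b{\left(M,B \right)} = \left(M - 1\right) \left(B - 1\right) = \left(-1 + M\right) \left(-1 + B\right) = \left(-1 + B\right) \left(-1 + M\right)$)
$w{\left(f,a \right)} = 3 + a$ ($w{\left(f,a \right)} = 24 + \left(-21 + a\right) = 3 + a$)
$S = -3396$
$\frac{S}{w{\left(4,b{\left(-3,4 \right)} \right)}} = - \frac{3396}{3 + \left(1 - 4 - -3 + 4 \left(-3\right)\right)} = - \frac{3396}{3 + \left(1 - 4 + 3 - 12\right)} = - \frac{3396}{3 - 12} = - \frac{3396}{-9} = \left(-3396\right) \left(- \frac{1}{9}\right) = \frac{1132}{3}$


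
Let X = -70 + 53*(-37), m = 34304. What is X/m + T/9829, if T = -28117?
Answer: -984488267/337174016 ≈ -2.9198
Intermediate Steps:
X = -2031 (X = -70 - 1961 = -2031)
X/m + T/9829 = -2031/34304 - 28117/9829 = -984488267/337174016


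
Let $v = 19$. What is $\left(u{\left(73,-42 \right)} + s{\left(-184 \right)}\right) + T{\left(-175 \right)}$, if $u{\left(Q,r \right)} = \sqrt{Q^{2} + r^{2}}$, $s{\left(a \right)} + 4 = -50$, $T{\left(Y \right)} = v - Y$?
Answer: $140 + \sqrt{7093} \approx 224.22$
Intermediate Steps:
$T{\left(Y \right)} = 19 - Y$
$s{\left(a \right)} = -54$ ($s{\left(a \right)} = -4 - 50 = -54$)
$\left(u{\left(73,-42 \right)} + s{\left(-184 \right)}\right) + T{\left(-175 \right)} = \left(\sqrt{73^{2} + \left(-42\right)^{2}} - 54\right) + \left(19 - -175\right) = \left(\sqrt{5329 + 1764} - 54\right) + \left(19 + 175\right) = \left(\sqrt{7093} - 54\right) + 194 = \left(-54 + \sqrt{7093}\right) + 194 = 140 + \sqrt{7093}$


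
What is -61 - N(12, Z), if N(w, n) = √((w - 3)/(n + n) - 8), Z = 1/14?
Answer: -61 - √55 ≈ -68.416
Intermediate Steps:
Z = 1/14 (Z = 1*(1/14) = 1/14 ≈ 0.071429)
N(w, n) = √(-8 + (-3 + w)/(2*n)) (N(w, n) = √((-3 + w)/((2*n)) - 8) = √((-3 + w)*(1/(2*n)) - 8) = √((-3 + w)/(2*n) - 8) = √(-8 + (-3 + w)/(2*n)))
-61 - N(12, Z) = -61 - √2*√((-3 + 12 - 16*1/14)/(1/14))/2 = -61 - √2*√(14*(-3 + 12 - 8/7))/2 = -61 - √2*√(14*(55/7))/2 = -61 - √2*√110/2 = -61 - √55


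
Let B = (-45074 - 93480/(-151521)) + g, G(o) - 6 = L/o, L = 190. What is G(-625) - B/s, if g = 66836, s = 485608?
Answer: 8662772978261/1532912703500 ≈ 5.6512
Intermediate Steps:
G(o) = 6 + 190/o
B = 1099164494/50507 (B = (-45074 - 93480/(-151521)) + 66836 = (-45074 - 93480*(-1/151521)) + 66836 = (-45074 + 31160/50507) + 66836 = -2276521358/50507 + 66836 = 1099164494/50507 ≈ 21763.)
G(-625) - B/s = (6 + 190/(-625)) - 1099164494/(50507*485608) = (6 + 190*(-1/625)) - 1099164494/(50507*485608) = (6 - 38/125) - 1*549582247/12263301628 = 712/125 - 549582247/12263301628 = 8662772978261/1532912703500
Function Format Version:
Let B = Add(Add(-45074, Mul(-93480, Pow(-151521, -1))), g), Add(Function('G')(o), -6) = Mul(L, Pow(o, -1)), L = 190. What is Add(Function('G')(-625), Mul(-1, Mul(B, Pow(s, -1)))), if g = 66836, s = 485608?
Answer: Rational(8662772978261, 1532912703500) ≈ 5.6512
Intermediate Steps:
Function('G')(o) = Add(6, Mul(190, Pow(o, -1)))
B = Rational(1099164494, 50507) (B = Add(Add(-45074, Mul(-93480, Pow(-151521, -1))), 66836) = Add(Add(-45074, Mul(-93480, Rational(-1, 151521))), 66836) = Add(Add(-45074, Rational(31160, 50507)), 66836) = Add(Rational(-2276521358, 50507), 66836) = Rational(1099164494, 50507) ≈ 21763.)
Add(Function('G')(-625), Mul(-1, Mul(B, Pow(s, -1)))) = Add(Add(6, Mul(190, Pow(-625, -1))), Mul(-1, Mul(Rational(1099164494, 50507), Pow(485608, -1)))) = Add(Add(6, Mul(190, Rational(-1, 625))), Mul(-1, Mul(Rational(1099164494, 50507), Rational(1, 485608)))) = Add(Add(6, Rational(-38, 125)), Mul(-1, Rational(549582247, 12263301628))) = Add(Rational(712, 125), Rational(-549582247, 12263301628)) = Rational(8662772978261, 1532912703500)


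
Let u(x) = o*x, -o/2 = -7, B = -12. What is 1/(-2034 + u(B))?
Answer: -1/2202 ≈ -0.00045413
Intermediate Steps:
o = 14 (o = -2*(-7) = 14)
u(x) = 14*x
1/(-2034 + u(B)) = 1/(-2034 + 14*(-12)) = 1/(-2034 - 168) = 1/(-2202) = -1/2202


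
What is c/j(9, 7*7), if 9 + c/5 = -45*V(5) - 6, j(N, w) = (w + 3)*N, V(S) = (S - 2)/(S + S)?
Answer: -95/312 ≈ -0.30449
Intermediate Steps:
V(S) = (-2 + S)/(2*S) (V(S) = (-2 + S)/((2*S)) = (-2 + S)*(1/(2*S)) = (-2 + S)/(2*S))
j(N, w) = N*(3 + w) (j(N, w) = (3 + w)*N = N*(3 + w))
c = -285/2 (c = -45 + 5*(-45*(-2 + 5)/(2*5) - 6) = -45 + 5*(-45*3/(2*5) - 6) = -45 + 5*(-45*3/10 - 6) = -45 + 5*(-27/2 - 6) = -45 + 5*(-39/2) = -45 - 195/2 = -285/2 ≈ -142.50)
c/j(9, 7*7) = -285*1/(9*(3 + 7*7))/2 = -285*1/(9*(3 + 49))/2 = -285/(2*(9*52)) = -285/2/468 = -285/2*1/468 = -95/312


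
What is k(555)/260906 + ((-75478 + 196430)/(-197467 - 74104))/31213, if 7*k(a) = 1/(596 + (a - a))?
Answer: -1446678627851/101392510841492696 ≈ -1.4268e-5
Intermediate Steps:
k(a) = 1/4172 (k(a) = 1/(7*(596 + (a - a))) = 1/(7*(596 + 0)) = (⅐)/596 = (⅐)*(1/596) = 1/4172)
k(555)/260906 + ((-75478 + 196430)/(-197467 - 74104))/31213 = (1/4172)/260906 + ((-75478 + 196430)/(-197467 - 74104))/31213 = (1/4172)*(1/260906) + (120952/(-271571))*(1/31213) = 1/1088499832 + (120952*(-1/271571))*(1/31213) = 1/1088499832 - 120952/271571*1/31213 = 1/1088499832 - 9304/652041971 = -1446678627851/101392510841492696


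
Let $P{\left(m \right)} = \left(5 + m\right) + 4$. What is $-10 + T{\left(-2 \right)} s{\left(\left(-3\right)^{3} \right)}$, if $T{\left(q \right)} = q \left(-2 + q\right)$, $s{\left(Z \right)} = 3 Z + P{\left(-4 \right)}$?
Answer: $-618$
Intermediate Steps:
$P{\left(m \right)} = 9 + m$
$s{\left(Z \right)} = 5 + 3 Z$ ($s{\left(Z \right)} = 3 Z + \left(9 - 4\right) = 3 Z + 5 = 5 + 3 Z$)
$-10 + T{\left(-2 \right)} s{\left(\left(-3\right)^{3} \right)} = -10 + - 2 \left(-2 - 2\right) \left(5 + 3 \left(-3\right)^{3}\right) = -10 + \left(-2\right) \left(-4\right) \left(5 + 3 \left(-27\right)\right) = -10 + 8 \left(5 - 81\right) = -10 + 8 \left(-76\right) = -10 - 608 = -618$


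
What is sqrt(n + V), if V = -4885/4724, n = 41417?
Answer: sqrt(231061496163)/2362 ≈ 203.51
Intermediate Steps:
V = -4885/4724 (V = -4885*1/4724 = -4885/4724 ≈ -1.0341)
sqrt(n + V) = sqrt(41417 - 4885/4724) = sqrt(195649023/4724) = sqrt(231061496163)/2362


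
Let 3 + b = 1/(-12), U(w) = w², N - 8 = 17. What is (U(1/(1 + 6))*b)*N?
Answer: -925/588 ≈ -1.5731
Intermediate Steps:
N = 25 (N = 8 + 17 = 25)
b = -37/12 (b = -3 + 1/(-12) = -3 - 1/12 = -37/12 ≈ -3.0833)
(U(1/(1 + 6))*b)*N = ((1/(1 + 6))²*(-37/12))*25 = ((1/7)²*(-37/12))*25 = ((⅐)²*(-37/12))*25 = ((1/49)*(-37/12))*25 = -37/588*25 = -925/588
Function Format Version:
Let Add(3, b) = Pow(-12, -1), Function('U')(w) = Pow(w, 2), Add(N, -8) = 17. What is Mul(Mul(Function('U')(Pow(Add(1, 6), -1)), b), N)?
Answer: Rational(-925, 588) ≈ -1.5731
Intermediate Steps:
N = 25 (N = Add(8, 17) = 25)
b = Rational(-37, 12) (b = Add(-3, Pow(-12, -1)) = Add(-3, Rational(-1, 12)) = Rational(-37, 12) ≈ -3.0833)
Mul(Mul(Function('U')(Pow(Add(1, 6), -1)), b), N) = Mul(Mul(Pow(Pow(Add(1, 6), -1), 2), Rational(-37, 12)), 25) = Mul(Mul(Pow(Pow(7, -1), 2), Rational(-37, 12)), 25) = Mul(Mul(Pow(Rational(1, 7), 2), Rational(-37, 12)), 25) = Mul(Mul(Rational(1, 49), Rational(-37, 12)), 25) = Mul(Rational(-37, 588), 25) = Rational(-925, 588)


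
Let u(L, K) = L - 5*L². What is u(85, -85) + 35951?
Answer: -89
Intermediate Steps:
u(85, -85) + 35951 = 85*(1 - 5*85) + 35951 = 85*(1 - 425) + 35951 = 85*(-424) + 35951 = -36040 + 35951 = -89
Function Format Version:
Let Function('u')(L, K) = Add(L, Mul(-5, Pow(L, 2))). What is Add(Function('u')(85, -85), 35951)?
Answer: -89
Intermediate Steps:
Add(Function('u')(85, -85), 35951) = Add(Mul(85, Add(1, Mul(-5, 85))), 35951) = Add(Mul(85, Add(1, -425)), 35951) = Add(Mul(85, -424), 35951) = Add(-36040, 35951) = -89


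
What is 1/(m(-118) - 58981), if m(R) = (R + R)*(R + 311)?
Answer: -1/104529 ≈ -9.5667e-6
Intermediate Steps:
m(R) = 2*R*(311 + R) (m(R) = (2*R)*(311 + R) = 2*R*(311 + R))
1/(m(-118) - 58981) = 1/(2*(-118)*(311 - 118) - 58981) = 1/(2*(-118)*193 - 58981) = 1/(-45548 - 58981) = 1/(-104529) = -1/104529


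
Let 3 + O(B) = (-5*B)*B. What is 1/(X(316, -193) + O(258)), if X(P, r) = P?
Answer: -1/332507 ≈ -3.0075e-6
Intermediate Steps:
O(B) = -3 - 5*B² (O(B) = -3 + (-5*B)*B = -3 - 5*B²)
1/(X(316, -193) + O(258)) = 1/(316 + (-3 - 5*258²)) = 1/(316 + (-3 - 5*66564)) = 1/(316 + (-3 - 332820)) = 1/(316 - 332823) = 1/(-332507) = -1/332507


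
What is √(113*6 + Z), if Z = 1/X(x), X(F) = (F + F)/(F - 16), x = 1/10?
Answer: 3*√266/2 ≈ 24.464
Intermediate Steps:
x = ⅒ (x = 1*(⅒) = ⅒ ≈ 0.10000)
X(F) = 2*F/(-16 + F) (X(F) = (2*F)/(-16 + F) = 2*F/(-16 + F))
Z = -159/2 (Z = 1/(2*(⅒)/(-16 + ⅒)) = 1/(2*(⅒)/(-159/10)) = 1/(2*(⅒)*(-10/159)) = 1/(-2/159) = -159/2 ≈ -79.500)
√(113*6 + Z) = √(113*6 - 159/2) = √(678 - 159/2) = √(1197/2) = 3*√266/2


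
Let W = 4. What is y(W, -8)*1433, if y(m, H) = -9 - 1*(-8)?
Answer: -1433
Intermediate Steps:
y(m, H) = -1 (y(m, H) = -9 + 8 = -1)
y(W, -8)*1433 = -1*1433 = -1433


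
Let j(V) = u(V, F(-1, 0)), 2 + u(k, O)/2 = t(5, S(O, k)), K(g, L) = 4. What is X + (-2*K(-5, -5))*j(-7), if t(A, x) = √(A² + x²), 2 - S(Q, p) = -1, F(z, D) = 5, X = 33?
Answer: 65 - 16*√34 ≈ -28.295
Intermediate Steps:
S(Q, p) = 3 (S(Q, p) = 2 - 1*(-1) = 2 + 1 = 3)
u(k, O) = -4 + 2*√34 (u(k, O) = -4 + 2*√(5² + 3²) = -4 + 2*√(25 + 9) = -4 + 2*√34)
j(V) = -4 + 2*√34
X + (-2*K(-5, -5))*j(-7) = 33 + (-2*4)*(-4 + 2*√34) = 33 - 8*(-4 + 2*√34) = 33 + (32 - 16*√34) = 65 - 16*√34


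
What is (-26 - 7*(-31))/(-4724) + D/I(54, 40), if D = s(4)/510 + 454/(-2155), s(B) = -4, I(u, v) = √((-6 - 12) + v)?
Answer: -191/4724 - 12008*√22/1208955 ≈ -0.087020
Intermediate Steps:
I(u, v) = √(-18 + v)
D = -24016/109905 (D = -4/510 + 454/(-2155) = -4*1/510 + 454*(-1/2155) = -2/255 - 454/2155 = -24016/109905 ≈ -0.21852)
(-26 - 7*(-31))/(-4724) + D/I(54, 40) = (-26 - 7*(-31))/(-4724) - 24016/(109905*√(-18 + 40)) = (-26 + 217)*(-1/4724) - 24016*√22/22/109905 = 191*(-1/4724) - 12008*√22/1208955 = -191/4724 - 12008*√22/1208955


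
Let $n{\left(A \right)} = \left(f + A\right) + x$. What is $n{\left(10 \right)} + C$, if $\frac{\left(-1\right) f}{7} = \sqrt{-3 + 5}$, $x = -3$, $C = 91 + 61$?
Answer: $159 - 7 \sqrt{2} \approx 149.1$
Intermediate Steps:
$C = 152$
$f = - 7 \sqrt{2}$ ($f = - 7 \sqrt{-3 + 5} = - 7 \sqrt{2} \approx -9.8995$)
$n{\left(A \right)} = -3 + A - 7 \sqrt{2}$ ($n{\left(A \right)} = \left(- 7 \sqrt{2} + A\right) - 3 = \left(A - 7 \sqrt{2}\right) - 3 = -3 + A - 7 \sqrt{2}$)
$n{\left(10 \right)} + C = \left(-3 + 10 - 7 \sqrt{2}\right) + 152 = \left(7 - 7 \sqrt{2}\right) + 152 = 159 - 7 \sqrt{2}$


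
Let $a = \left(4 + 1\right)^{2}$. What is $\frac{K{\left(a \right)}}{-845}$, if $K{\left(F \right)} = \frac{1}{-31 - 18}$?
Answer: $\frac{1}{41405} \approx 2.4152 \cdot 10^{-5}$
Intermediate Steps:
$a = 25$ ($a = 5^{2} = 25$)
$K{\left(F \right)} = - \frac{1}{49}$ ($K{\left(F \right)} = \frac{1}{-31 - 18} = \frac{1}{-49} = - \frac{1}{49}$)
$\frac{K{\left(a \right)}}{-845} = - \frac{1}{49 \left(-845\right)} = \left(- \frac{1}{49}\right) \left(- \frac{1}{845}\right) = \frac{1}{41405}$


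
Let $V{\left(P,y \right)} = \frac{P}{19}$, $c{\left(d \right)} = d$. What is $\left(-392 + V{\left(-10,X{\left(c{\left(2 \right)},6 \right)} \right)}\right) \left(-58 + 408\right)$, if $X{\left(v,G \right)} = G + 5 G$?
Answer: $- \frac{2610300}{19} \approx -1.3738 \cdot 10^{5}$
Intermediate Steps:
$X{\left(v,G \right)} = 6 G$
$V{\left(P,y \right)} = \frac{P}{19}$ ($V{\left(P,y \right)} = P \frac{1}{19} = \frac{P}{19}$)
$\left(-392 + V{\left(-10,X{\left(c{\left(2 \right)},6 \right)} \right)}\right) \left(-58 + 408\right) = \left(-392 + \frac{1}{19} \left(-10\right)\right) \left(-58 + 408\right) = \left(-392 - \frac{10}{19}\right) 350 = \left(- \frac{7458}{19}\right) 350 = - \frac{2610300}{19}$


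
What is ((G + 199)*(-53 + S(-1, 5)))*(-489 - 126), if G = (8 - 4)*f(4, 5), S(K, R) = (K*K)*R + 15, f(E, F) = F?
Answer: 4444605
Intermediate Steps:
S(K, R) = 15 + R*K**2 (S(K, R) = K**2*R + 15 = R*K**2 + 15 = 15 + R*K**2)
G = 20 (G = (8 - 4)*5 = 4*5 = 20)
((G + 199)*(-53 + S(-1, 5)))*(-489 - 126) = ((20 + 199)*(-53 + (15 + 5*(-1)**2)))*(-489 - 126) = (219*(-53 + (15 + 5*1)))*(-615) = (219*(-53 + (15 + 5)))*(-615) = (219*(-53 + 20))*(-615) = (219*(-33))*(-615) = -7227*(-615) = 4444605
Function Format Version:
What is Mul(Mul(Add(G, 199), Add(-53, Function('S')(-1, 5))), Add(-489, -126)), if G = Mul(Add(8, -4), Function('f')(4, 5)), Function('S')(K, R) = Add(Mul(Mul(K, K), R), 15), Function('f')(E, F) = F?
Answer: 4444605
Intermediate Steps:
Function('S')(K, R) = Add(15, Mul(R, Pow(K, 2))) (Function('S')(K, R) = Add(Mul(Pow(K, 2), R), 15) = Add(Mul(R, Pow(K, 2)), 15) = Add(15, Mul(R, Pow(K, 2))))
G = 20 (G = Mul(Add(8, -4), 5) = Mul(4, 5) = 20)
Mul(Mul(Add(G, 199), Add(-53, Function('S')(-1, 5))), Add(-489, -126)) = Mul(Mul(Add(20, 199), Add(-53, Add(15, Mul(5, Pow(-1, 2))))), Add(-489, -126)) = Mul(Mul(219, Add(-53, Add(15, Mul(5, 1)))), -615) = Mul(Mul(219, Add(-53, Add(15, 5))), -615) = Mul(Mul(219, Add(-53, 20)), -615) = Mul(Mul(219, -33), -615) = Mul(-7227, -615) = 4444605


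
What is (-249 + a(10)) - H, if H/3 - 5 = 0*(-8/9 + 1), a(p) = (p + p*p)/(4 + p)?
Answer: -1793/7 ≈ -256.14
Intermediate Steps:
a(p) = (p + p²)/(4 + p)
H = 15 (H = 15 + 3*(0*(-8/9 + 1)) = 15 + 3*(0*(⅑)) = 15 + 3*0 = 15 + 0 = 15)
(-249 + a(10)) - H = (-249 + 10*(1 + 10)/(4 + 10)) - 1*15 = (-249 + 10*11/14) - 15 = (-249 + 10*(1/14)*11) - 15 = (-249 + 55/7) - 15 = -1688/7 - 15 = -1793/7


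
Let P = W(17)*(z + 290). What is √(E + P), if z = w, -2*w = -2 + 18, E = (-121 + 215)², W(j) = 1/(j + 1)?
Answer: √79665/3 ≈ 94.083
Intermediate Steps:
W(j) = 1/(1 + j)
E = 8836 (E = 94² = 8836)
w = -8 (w = -(-2 + 18)/2 = -½*16 = -8)
z = -8
P = 47/3 (P = (-8 + 290)/(1 + 17) = 282/18 = (1/18)*282 = 47/3 ≈ 15.667)
√(E + P) = √(8836 + 47/3) = √(26555/3) = √79665/3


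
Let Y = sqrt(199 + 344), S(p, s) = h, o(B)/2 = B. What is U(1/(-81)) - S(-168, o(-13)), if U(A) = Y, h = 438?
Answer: -438 + sqrt(543) ≈ -414.70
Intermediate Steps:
o(B) = 2*B
S(p, s) = 438
Y = sqrt(543) ≈ 23.302
U(A) = sqrt(543)
U(1/(-81)) - S(-168, o(-13)) = sqrt(543) - 1*438 = sqrt(543) - 438 = -438 + sqrt(543)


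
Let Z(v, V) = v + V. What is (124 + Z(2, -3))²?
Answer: 15129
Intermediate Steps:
Z(v, V) = V + v
(124 + Z(2, -3))² = (124 + (-3 + 2))² = (124 - 1)² = 123² = 15129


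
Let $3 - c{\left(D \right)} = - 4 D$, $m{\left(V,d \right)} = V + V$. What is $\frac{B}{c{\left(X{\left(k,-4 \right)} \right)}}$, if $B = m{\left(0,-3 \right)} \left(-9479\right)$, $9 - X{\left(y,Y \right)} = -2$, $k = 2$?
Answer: $0$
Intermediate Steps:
$m{\left(V,d \right)} = 2 V$
$X{\left(y,Y \right)} = 11$ ($X{\left(y,Y \right)} = 9 - -2 = 9 + 2 = 11$)
$c{\left(D \right)} = 3 + 4 D$ ($c{\left(D \right)} = 3 - - 4 D = 3 + 4 D$)
$B = 0$ ($B = 2 \cdot 0 \left(-9479\right) = 0 \left(-9479\right) = 0$)
$\frac{B}{c{\left(X{\left(k,-4 \right)} \right)}} = \frac{0}{3 + 4 \cdot 11} = \frac{0}{3 + 44} = \frac{0}{47} = 0 \cdot \frac{1}{47} = 0$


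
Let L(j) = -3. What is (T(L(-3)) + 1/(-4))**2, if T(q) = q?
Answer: 169/16 ≈ 10.563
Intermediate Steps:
(T(L(-3)) + 1/(-4))**2 = (-3 + 1/(-4))**2 = (-3 - 1/4)**2 = (-13/4)**2 = 169/16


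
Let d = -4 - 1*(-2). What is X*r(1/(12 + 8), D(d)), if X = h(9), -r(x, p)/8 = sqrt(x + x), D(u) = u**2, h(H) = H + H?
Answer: -72*sqrt(10)/5 ≈ -45.537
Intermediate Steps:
d = -2 (d = -4 + 2 = -2)
h(H) = 2*H
r(x, p) = -8*sqrt(2)*sqrt(x) (r(x, p) = -8*sqrt(x + x) = -8*sqrt(2)*sqrt(x))
X = 18 (X = 2*9 = 18)
X*r(1/(12 + 8), D(d)) = 18*(-8*sqrt(2)*sqrt(1/(12 + 8))) = 18*(-8*sqrt(2)*sqrt(1/20)) = 18*(-8*sqrt(2)*sqrt(5)/10) = 18*(-4*sqrt(10)/5) = -72*sqrt(10)/5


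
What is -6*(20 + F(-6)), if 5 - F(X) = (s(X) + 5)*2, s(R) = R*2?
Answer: -234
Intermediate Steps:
s(R) = 2*R
F(X) = -5 - 4*X (F(X) = 5 - (2*X + 5)*2 = 5 - (5 + 2*X)*2 = 5 - (10 + 4*X) = 5 + (-10 - 4*X) = -5 - 4*X)
-6*(20 + F(-6)) = -6*(20 + (-5 - 4*(-6))) = -6*(20 + (-5 + 24)) = -6*(20 + 19) = -6*39 = -234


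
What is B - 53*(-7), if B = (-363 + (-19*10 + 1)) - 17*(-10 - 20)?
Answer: 329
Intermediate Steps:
B = -42 (B = (-363 + (-190 + 1)) - 17*(-30) = (-363 - 189) + 510 = -552 + 510 = -42)
B - 53*(-7) = -42 - 53*(-7) = -42 + 371 = 329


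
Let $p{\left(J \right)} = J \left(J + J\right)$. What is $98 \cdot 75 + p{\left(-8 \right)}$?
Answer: $7478$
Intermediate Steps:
$p{\left(J \right)} = 2 J^{2}$ ($p{\left(J \right)} = J 2 J = 2 J^{2}$)
$98 \cdot 75 + p{\left(-8 \right)} = 98 \cdot 75 + 2 \left(-8\right)^{2} = 7350 + 2 \cdot 64 = 7350 + 128 = 7478$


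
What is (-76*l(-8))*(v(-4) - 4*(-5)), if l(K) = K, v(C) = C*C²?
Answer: -26752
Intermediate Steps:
v(C) = C³
(-76*l(-8))*(v(-4) - 4*(-5)) = (-76*(-8))*((-4)³ - 4*(-5)) = 608*(-64 + 20) = 608*(-44) = -26752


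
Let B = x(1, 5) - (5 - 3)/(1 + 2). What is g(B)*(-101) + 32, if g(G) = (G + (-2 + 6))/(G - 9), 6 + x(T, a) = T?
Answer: 903/44 ≈ 20.523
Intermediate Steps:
x(T, a) = -6 + T
B = -17/3 (B = (-6 + 1) - (5 - 3)/(1 + 2) = -5 - 2/3 = -17/3 ≈ -5.6667)
g(G) = (4 + G)/(-9 + G) (g(G) = (G + 4)/(-9 + G) = (4 + G)/(-9 + G))
g(B)*(-101) + 32 = ((4 - 17/3)/(-9 - 17/3))*(-101) + 32 = (-5/3/(-44/3))*(-101) + 32 = -3/44*(-5/3)*(-101) + 32 = (5/44)*(-101) + 32 = -505/44 + 32 = 903/44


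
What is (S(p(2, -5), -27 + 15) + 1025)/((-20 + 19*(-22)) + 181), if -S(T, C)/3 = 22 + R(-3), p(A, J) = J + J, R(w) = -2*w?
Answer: -941/257 ≈ -3.6615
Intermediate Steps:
p(A, J) = 2*J
S(T, C) = -84 (S(T, C) = -3*(22 - 2*(-3)) = -3*(22 + 6) = -3*28 = -84)
(S(p(2, -5), -27 + 15) + 1025)/((-20 + 19*(-22)) + 181) = (-84 + 1025)/((-20 + 19*(-22)) + 181) = 941/((-20 - 418) + 181) = 941/(-438 + 181) = 941/(-257) = 941*(-1/257) = -941/257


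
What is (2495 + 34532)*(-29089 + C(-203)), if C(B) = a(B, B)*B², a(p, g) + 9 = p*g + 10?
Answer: 62879021869627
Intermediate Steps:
a(p, g) = 1 + g*p (a(p, g) = -9 + (p*g + 10) = -9 + (g*p + 10) = -9 + (10 + g*p) = 1 + g*p)
C(B) = B²*(1 + B²) (C(B) = (1 + B*B)*B² = (1 + B²)*B² = B²*(1 + B²))
(2495 + 34532)*(-29089 + C(-203)) = (2495 + 34532)*(-29089 + ((-203)² + (-203)⁴)) = 37027*(-29089 + (41209 + 1698181681)) = 37027*(-29089 + 1698222890) = 37027*1698193801 = 62879021869627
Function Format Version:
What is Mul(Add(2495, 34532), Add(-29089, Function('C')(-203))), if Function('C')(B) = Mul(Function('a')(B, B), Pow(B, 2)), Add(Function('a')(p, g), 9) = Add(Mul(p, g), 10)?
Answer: 62879021869627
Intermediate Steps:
Function('a')(p, g) = Add(1, Mul(g, p)) (Function('a')(p, g) = Add(-9, Add(Mul(p, g), 10)) = Add(-9, Add(Mul(g, p), 10)) = Add(-9, Add(10, Mul(g, p))) = Add(1, Mul(g, p)))
Function('C')(B) = Mul(Pow(B, 2), Add(1, Pow(B, 2))) (Function('C')(B) = Mul(Add(1, Mul(B, B)), Pow(B, 2)) = Mul(Add(1, Pow(B, 2)), Pow(B, 2)) = Mul(Pow(B, 2), Add(1, Pow(B, 2))))
Mul(Add(2495, 34532), Add(-29089, Function('C')(-203))) = Mul(Add(2495, 34532), Add(-29089, Add(Pow(-203, 2), Pow(-203, 4)))) = Mul(37027, Add(-29089, Add(41209, 1698181681))) = Mul(37027, Add(-29089, 1698222890)) = Mul(37027, 1698193801) = 62879021869627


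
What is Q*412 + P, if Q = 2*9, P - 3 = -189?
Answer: 7230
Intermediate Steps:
P = -186 (P = 3 - 189 = -186)
Q = 18
Q*412 + P = 18*412 - 186 = 7416 - 186 = 7230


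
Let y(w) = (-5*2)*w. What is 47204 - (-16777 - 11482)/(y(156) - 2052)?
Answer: 24353227/516 ≈ 47196.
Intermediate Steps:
y(w) = -10*w
47204 - (-16777 - 11482)/(y(156) - 2052) = 47204 - (-16777 - 11482)/(-10*156 - 2052) = 47204 - (-28259)/(-1560 - 2052) = 47204 - (-28259)/(-3612) = 47204 - (-28259)*(-1)/3612 = 47204 - 1*4037/516 = 47204 - 4037/516 = 24353227/516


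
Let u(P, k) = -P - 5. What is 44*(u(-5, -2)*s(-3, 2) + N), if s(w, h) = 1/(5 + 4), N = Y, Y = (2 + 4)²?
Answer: 1584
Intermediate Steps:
Y = 36 (Y = 6² = 36)
N = 36
u(P, k) = -5 - P
s(w, h) = ⅑ (s(w, h) = 1/9 = ⅑)
44*(u(-5, -2)*s(-3, 2) + N) = 44*((-5 - 1*(-5))*(⅑) + 36) = 44*((-5 + 5)*(⅑) + 36) = 44*(0*(⅑) + 36) = 44*(0 + 36) = 44*36 = 1584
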